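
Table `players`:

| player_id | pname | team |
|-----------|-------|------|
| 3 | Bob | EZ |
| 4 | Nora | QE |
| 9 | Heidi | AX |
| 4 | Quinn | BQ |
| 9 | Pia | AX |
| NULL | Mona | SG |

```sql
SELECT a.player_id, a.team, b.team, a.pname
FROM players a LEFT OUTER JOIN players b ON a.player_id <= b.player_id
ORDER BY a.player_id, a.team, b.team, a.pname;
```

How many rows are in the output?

LEFT JOIN keeps every row from `players a`; unmatched rows get NULL for `players b`'s columns.
Matching on a.player_id <= b.player_id. A NULL in a compared column never satisfies the condition.
Matched pairs: 17; unmatched a rows kept: 1.
Total: 17 matched + 1 padded = 18 rows.

18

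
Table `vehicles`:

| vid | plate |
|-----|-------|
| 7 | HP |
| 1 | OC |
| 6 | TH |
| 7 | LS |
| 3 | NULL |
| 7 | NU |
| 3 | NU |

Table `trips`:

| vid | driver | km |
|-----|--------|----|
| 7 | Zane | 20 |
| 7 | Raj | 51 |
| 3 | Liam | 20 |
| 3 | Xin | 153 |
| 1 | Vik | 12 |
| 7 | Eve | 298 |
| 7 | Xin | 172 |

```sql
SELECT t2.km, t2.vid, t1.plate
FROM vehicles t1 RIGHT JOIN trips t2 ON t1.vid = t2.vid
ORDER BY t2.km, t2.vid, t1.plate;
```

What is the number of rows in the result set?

RIGHT JOIN keeps every row from `trips`; unmatched rows get NULL for `vehicles`'s columns.
Matching on t1.vid = t2.vid.
- t1 row (vid=7): matches 4 t2 row(s) → 4 output row(s).
- t1 row (vid=1): matches 1 t2 row(s) → 1 output row(s).
- t1 row (vid=6): no match.
- t1 row (vid=7): matches 4 t2 row(s) → 4 output row(s).
- t1 row (vid=3): matches 2 t2 row(s) → 2 output row(s).
- t1 row (vid=7): matches 4 t2 row(s) → 4 output row(s).
- t1 row (vid=3): matches 2 t2 row(s) → 2 output row(s).
- every t2 row matched at least one t1 row.
Total: 17 rows.

17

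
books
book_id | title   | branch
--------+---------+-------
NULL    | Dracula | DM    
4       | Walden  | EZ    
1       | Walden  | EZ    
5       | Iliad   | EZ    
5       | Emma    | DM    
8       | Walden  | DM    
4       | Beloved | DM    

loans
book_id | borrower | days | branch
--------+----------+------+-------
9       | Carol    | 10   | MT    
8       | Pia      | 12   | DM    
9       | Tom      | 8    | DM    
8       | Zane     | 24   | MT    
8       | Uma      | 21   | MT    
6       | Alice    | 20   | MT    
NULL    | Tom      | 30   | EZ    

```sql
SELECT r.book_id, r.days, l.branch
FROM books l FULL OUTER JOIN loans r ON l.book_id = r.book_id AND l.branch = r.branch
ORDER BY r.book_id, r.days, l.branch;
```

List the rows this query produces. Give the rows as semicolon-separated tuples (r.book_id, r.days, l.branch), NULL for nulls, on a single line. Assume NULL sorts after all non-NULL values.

(6, 20, NULL); (8, 12, DM); (8, 21, NULL); (8, 24, NULL); (9, 8, NULL); (9, 10, NULL); (NULL, 30, NULL); (NULL, NULL, DM); (NULL, NULL, DM); (NULL, NULL, DM); (NULL, NULL, EZ); (NULL, NULL, EZ); (NULL, NULL, EZ)

FULL OUTER JOIN keeps every row from both sides; unmatched rows get NULL for the other side's columns.
Matching on l.book_id = r.book_id AND l.branch = r.branch. A NULL in a compared column never satisfies the condition.
- book_id=NULL, branch=DM: no r row matches, row kept with r columns NULL.
- book_id=4, branch=EZ: no r row matches, row kept with r columns NULL.
- book_id=1, branch=EZ: no r row matches, row kept with r columns NULL.
- book_id=5, branch=EZ: no r row matches, row kept with r columns NULL.
- book_id=5, branch=DM: no r row matches, row kept with r columns NULL.
- book_id=8, branch=DM: 1 matching r row(s), so 1 row(s) emitted.
- book_id=4, branch=DM: no r row matches, row kept with r columns NULL.
- 6 r row(s) had no l match → kept, l columns NULL.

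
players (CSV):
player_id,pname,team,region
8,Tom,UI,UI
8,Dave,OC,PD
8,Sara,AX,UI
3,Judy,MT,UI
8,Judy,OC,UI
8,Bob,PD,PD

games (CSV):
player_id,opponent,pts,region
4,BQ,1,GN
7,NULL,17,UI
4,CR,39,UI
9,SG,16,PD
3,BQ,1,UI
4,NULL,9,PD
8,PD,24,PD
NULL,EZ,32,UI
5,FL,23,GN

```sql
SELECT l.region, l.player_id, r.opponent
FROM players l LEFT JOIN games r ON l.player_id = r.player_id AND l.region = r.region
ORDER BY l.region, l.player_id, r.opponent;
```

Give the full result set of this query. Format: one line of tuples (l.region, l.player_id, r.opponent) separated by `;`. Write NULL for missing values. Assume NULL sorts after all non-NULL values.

(PD, 8, PD); (PD, 8, PD); (UI, 3, BQ); (UI, 8, NULL); (UI, 8, NULL); (UI, 8, NULL)

LEFT JOIN keeps every row from `players`; unmatched rows get NULL for `games`'s columns.
Matching on l.player_id = r.player_id AND l.region = r.region. A NULL in a compared column never satisfies the condition.
Matched pairs: 3; unmatched l rows kept: 3.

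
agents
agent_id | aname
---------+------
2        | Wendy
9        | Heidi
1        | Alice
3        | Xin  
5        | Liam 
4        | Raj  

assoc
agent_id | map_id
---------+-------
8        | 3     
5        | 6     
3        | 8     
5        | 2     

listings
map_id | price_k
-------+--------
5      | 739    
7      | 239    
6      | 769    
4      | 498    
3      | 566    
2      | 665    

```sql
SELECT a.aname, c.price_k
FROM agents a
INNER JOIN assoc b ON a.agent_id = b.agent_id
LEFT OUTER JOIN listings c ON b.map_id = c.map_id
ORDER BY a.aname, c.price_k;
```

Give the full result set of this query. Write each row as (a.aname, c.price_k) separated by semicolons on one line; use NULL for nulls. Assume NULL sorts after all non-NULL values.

(Liam, 665); (Liam, 769); (Xin, NULL)

Step 1 — a INNER JOIN b on agent_id → 3 row(s).
Then LEFT JOIN `listings c` on map_id: each of those 3 rows is kept; rows whose b.map_id has no match in c get NULL for c's columns.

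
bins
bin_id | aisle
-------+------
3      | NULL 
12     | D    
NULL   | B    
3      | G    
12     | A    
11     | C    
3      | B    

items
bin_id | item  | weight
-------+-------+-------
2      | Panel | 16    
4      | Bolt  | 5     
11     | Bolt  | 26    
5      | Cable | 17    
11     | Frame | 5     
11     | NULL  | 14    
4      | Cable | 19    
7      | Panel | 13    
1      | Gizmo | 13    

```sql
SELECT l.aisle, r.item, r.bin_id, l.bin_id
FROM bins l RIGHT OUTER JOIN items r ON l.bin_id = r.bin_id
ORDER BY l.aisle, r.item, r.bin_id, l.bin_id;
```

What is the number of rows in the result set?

RIGHT JOIN keeps every row from `items`; unmatched rows get NULL for `bins`'s columns.
Matching on l.bin_id = r.bin_id. A NULL in a compared column never satisfies the condition.
- l (bin_id=3) has no partner in r.
- l (bin_id=12) has no partner in r.
- l (bin_id=NULL) has no partner in r.
- l (bin_id=3) has no partner in r.
- l (bin_id=12) has no partner in r.
- l (bin_id=11) pairs with 3 row(s) of r.
- l (bin_id=3) has no partner in r.
- plus 6 unmatched r row(s), each kept with NULL l columns.
Total: 3 matched + 6 padded = 9 rows.

9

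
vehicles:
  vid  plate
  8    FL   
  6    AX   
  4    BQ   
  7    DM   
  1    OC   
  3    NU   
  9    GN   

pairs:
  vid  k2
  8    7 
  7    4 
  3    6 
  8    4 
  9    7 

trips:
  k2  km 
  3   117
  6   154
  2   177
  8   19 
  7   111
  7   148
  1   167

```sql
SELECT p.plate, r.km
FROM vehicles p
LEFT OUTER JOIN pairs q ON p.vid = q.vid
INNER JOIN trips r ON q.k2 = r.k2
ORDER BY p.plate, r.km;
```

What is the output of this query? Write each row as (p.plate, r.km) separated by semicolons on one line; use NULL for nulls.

Step 1 — p LEFT JOIN q on vid → 8 row(s).
Then INNER JOIN `trips r` on k2: keep only rows whose q.k2 appears in r.

(FL, 111); (FL, 148); (GN, 111); (GN, 148); (NU, 154)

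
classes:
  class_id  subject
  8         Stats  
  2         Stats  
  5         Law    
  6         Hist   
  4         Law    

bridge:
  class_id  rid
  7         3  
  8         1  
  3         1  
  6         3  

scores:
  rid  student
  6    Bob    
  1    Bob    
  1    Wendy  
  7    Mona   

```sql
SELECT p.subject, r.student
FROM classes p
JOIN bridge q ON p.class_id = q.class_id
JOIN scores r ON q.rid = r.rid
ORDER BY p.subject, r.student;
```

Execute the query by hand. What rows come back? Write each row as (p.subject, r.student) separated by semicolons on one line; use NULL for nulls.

(Stats, Bob); (Stats, Wendy)

Step 1 — p INNER JOIN q on class_id → 2 row(s).
Then INNER JOIN `scores r` on rid: keep only rows whose q.rid appears in r.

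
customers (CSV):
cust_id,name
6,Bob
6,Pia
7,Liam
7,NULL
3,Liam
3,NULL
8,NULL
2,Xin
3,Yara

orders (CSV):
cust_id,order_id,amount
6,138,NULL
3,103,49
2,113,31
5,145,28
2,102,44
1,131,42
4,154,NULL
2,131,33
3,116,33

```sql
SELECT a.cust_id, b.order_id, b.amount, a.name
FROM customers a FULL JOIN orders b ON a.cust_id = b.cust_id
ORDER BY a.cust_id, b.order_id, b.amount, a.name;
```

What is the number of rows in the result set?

17

FULL OUTER JOIN keeps every row from both sides; unmatched rows get NULL for the other side's columns.
Matching on a.cust_id = b.cust_id.
- a row (cust_id=6): matches 1 b row(s) → 1 output row(s).
- a row (cust_id=6): matches 1 b row(s) → 1 output row(s).
- a row (cust_id=7): no match → kept, b columns NULL.
- a row (cust_id=7): no match → kept, b columns NULL.
- a row (cust_id=3): matches 2 b row(s) → 2 output row(s).
- a row (cust_id=3): matches 2 b row(s) → 2 output row(s).
- a row (cust_id=8): no match → kept, b columns NULL.
- a row (cust_id=2): matches 3 b row(s) → 3 output row(s).
- a row (cust_id=3): matches 2 b row(s) → 2 output row(s).
- 3 b row(s) had no a match → kept, a columns NULL.
Total: 11 matched + 6 padded = 17 rows.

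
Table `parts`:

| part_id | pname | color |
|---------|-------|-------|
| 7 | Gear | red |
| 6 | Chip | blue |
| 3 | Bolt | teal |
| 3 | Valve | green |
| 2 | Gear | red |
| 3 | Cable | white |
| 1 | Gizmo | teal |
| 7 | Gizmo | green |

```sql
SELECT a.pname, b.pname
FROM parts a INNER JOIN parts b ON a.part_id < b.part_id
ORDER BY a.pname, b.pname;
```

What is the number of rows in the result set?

24

INNER JOIN keeps only pairs where the ON condition holds.
Matching on a.part_id < b.part_id.
Matched pairs: 24.
Total: 24 rows.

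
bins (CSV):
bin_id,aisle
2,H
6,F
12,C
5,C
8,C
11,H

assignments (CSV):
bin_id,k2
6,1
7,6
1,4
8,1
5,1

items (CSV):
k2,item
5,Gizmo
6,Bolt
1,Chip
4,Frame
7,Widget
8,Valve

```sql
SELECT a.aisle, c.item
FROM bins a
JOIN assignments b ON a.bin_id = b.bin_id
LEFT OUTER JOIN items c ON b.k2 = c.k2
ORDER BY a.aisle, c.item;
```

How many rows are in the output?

3

Step 1 — a INNER JOIN b on bin_id → 3 row(s).
Then LEFT JOIN `items c` on k2: each of those 3 rows is kept; rows whose b.k2 has no match in c get NULL for c's columns.
Result: 3 row(s).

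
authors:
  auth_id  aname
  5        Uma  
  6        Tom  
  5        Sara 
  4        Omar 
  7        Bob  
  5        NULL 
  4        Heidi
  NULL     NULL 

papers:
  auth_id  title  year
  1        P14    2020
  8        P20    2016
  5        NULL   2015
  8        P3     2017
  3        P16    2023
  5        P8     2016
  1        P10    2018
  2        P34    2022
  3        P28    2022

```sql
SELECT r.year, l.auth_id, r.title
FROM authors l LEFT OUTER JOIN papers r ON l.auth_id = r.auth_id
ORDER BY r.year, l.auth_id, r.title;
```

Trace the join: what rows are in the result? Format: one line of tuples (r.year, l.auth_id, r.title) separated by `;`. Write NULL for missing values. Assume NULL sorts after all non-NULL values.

(2015, 5, NULL); (2015, 5, NULL); (2015, 5, NULL); (2016, 5, P8); (2016, 5, P8); (2016, 5, P8); (NULL, 4, NULL); (NULL, 4, NULL); (NULL, 6, NULL); (NULL, 7, NULL); (NULL, NULL, NULL)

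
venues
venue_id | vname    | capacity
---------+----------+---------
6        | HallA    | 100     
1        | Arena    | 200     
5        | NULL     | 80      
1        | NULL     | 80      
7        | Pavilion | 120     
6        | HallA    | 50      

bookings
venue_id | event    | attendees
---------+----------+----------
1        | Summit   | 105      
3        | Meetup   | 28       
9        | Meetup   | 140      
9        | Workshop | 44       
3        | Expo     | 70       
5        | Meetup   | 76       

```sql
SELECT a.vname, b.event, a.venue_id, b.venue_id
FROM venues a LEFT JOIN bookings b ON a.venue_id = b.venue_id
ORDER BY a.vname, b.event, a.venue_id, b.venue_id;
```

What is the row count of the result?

6

LEFT JOIN keeps every row from `venues`; unmatched rows get NULL for `bookings`'s columns.
Matching on a.venue_id = b.venue_id.
Matched pairs: 3; unmatched a rows kept: 3.
Total: 3 matched + 3 padded = 6 rows.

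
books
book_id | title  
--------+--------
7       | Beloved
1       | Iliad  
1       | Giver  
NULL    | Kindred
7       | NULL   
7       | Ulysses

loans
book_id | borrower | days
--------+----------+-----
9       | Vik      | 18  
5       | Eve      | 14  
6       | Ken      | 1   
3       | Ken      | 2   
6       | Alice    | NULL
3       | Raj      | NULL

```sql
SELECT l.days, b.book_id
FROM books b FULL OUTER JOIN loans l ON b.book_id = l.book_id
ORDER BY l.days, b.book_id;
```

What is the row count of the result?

12

FULL OUTER JOIN keeps every row from both sides; unmatched rows get NULL for the other side's columns.
Matching on b.book_id = l.book_id. A NULL in a compared column never satisfies the condition.
- book_id=7: no l row matches, row kept with l columns NULL.
- book_id=1: no l row matches, row kept with l columns NULL.
- book_id=1: no l row matches, row kept with l columns NULL.
- book_id=NULL: no l row matches, row kept with l columns NULL.
- book_id=7: no l row matches, row kept with l columns NULL.
- book_id=7: no l row matches, row kept with l columns NULL.
- 6 row(s) from l found no b partner → padded with NULL.
Total: 0 matched + 12 padded = 12 rows.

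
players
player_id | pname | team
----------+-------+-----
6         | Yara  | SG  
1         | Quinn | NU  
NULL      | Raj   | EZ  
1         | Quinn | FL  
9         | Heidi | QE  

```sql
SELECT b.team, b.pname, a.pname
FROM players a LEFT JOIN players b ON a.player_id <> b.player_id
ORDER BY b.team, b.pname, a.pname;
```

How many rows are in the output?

LEFT JOIN keeps every row from `players a`; unmatched rows get NULL for `players b`'s columns.
Matching on a.player_id <> b.player_id. A NULL in a compared column never satisfies the condition.
Matched pairs: 10; unmatched a rows kept: 1.
Total: 10 matched + 1 padded = 11 rows.

11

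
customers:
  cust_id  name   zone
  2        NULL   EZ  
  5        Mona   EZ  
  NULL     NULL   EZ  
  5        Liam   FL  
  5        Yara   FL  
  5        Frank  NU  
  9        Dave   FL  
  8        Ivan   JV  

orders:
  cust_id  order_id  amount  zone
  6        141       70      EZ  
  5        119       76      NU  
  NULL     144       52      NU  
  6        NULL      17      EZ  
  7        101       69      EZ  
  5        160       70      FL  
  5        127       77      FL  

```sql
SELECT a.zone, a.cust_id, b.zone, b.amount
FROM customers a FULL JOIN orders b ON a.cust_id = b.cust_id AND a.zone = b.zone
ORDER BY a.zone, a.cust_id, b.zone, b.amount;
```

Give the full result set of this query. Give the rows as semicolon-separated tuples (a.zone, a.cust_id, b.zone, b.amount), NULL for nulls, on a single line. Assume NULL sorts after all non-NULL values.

(EZ, 2, NULL, NULL); (EZ, 5, NULL, NULL); (EZ, NULL, NULL, NULL); (FL, 5, FL, 70); (FL, 5, FL, 70); (FL, 5, FL, 77); (FL, 5, FL, 77); (FL, 9, NULL, NULL); (JV, 8, NULL, NULL); (NU, 5, NU, 76); (NULL, NULL, EZ, 17); (NULL, NULL, EZ, 69); (NULL, NULL, EZ, 70); (NULL, NULL, NU, 52)

FULL OUTER JOIN keeps every row from both sides; unmatched rows get NULL for the other side's columns.
Matching on a.cust_id = b.cust_id AND a.zone = b.zone. A NULL in a compared column never satisfies the condition.
Matched pairs: 5; unmatched a rows kept: 5; unmatched b rows kept: 4.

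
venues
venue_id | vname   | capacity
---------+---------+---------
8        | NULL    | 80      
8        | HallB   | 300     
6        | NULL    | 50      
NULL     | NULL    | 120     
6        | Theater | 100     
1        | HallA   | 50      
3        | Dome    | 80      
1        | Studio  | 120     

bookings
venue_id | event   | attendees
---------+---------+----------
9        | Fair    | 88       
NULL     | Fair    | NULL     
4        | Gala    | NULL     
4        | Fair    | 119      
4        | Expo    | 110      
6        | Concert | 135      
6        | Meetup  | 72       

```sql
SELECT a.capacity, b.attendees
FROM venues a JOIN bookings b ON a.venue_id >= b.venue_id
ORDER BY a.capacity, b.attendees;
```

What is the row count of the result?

INNER JOIN keeps only pairs where the ON condition holds.
Matching on a.venue_id >= b.venue_id. A NULL in a compared column never satisfies the condition.
- a row (venue_id=8): matches 5 b row(s) → 5 output row(s).
- a row (venue_id=8): matches 5 b row(s) → 5 output row(s).
- a row (venue_id=6): matches 5 b row(s) → 5 output row(s).
- a row (venue_id=NULL): no match → dropped.
- a row (venue_id=6): matches 5 b row(s) → 5 output row(s).
- a row (venue_id=1): no match → dropped.
- a row (venue_id=3): no match → dropped.
- a row (venue_id=1): no match → dropped.
Total: 20 rows.

20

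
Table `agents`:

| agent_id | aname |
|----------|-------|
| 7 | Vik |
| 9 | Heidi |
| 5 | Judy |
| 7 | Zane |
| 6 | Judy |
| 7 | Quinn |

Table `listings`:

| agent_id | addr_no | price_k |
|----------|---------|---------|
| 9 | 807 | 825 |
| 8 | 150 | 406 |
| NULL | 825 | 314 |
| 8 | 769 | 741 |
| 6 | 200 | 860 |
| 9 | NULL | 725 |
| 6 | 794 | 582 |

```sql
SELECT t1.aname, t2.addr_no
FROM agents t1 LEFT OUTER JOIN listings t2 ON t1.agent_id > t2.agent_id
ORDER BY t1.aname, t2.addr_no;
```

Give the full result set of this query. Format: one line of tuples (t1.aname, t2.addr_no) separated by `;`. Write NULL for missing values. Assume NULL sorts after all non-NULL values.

LEFT JOIN keeps every row from `agents`; unmatched rows get NULL for `listings`'s columns.
Matching on t1.agent_id > t2.agent_id. A NULL in a compared column never satisfies the condition.
- t1[0] agent_id=7 → 2 match(es) in t2 → 2 row(s).
- t1[1] agent_id=9 → 4 match(es) in t2 → 4 row(s).
- t1[2] agent_id=5 → no match; kept with NULLs on the t2 side.
- t1[3] agent_id=7 → 2 match(es) in t2 → 2 row(s).
- t1[4] agent_id=6 → no match; kept with NULLs on the t2 side.
- t1[5] agent_id=7 → 2 match(es) in t2 → 2 row(s).

(Heidi, 150); (Heidi, 200); (Heidi, 769); (Heidi, 794); (Judy, NULL); (Judy, NULL); (Quinn, 200); (Quinn, 794); (Vik, 200); (Vik, 794); (Zane, 200); (Zane, 794)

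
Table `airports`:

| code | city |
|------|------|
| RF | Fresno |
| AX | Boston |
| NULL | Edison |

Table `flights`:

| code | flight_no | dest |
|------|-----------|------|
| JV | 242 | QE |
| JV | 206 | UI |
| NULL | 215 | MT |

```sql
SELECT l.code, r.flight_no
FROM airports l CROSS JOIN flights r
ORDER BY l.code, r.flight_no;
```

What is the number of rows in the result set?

9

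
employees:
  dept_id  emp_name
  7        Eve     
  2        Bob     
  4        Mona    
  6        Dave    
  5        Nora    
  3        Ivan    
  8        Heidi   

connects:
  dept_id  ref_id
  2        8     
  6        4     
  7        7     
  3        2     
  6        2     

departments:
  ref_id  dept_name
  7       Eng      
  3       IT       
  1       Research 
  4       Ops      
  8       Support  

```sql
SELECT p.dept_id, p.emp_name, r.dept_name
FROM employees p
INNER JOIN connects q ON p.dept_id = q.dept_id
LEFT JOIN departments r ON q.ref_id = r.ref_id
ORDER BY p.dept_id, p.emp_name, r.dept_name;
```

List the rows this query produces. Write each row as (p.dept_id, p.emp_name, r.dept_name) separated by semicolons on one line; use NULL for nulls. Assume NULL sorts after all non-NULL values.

Evaluate left to right. First `employees p INNER JOIN connects q` on dept_id: 5 row(s).
Then LEFT JOIN `departments r` on ref_id: each of those 5 rows is kept; rows whose q.ref_id has no match in r get NULL for r's columns.

(2, Bob, Support); (3, Ivan, NULL); (6, Dave, Ops); (6, Dave, NULL); (7, Eve, Eng)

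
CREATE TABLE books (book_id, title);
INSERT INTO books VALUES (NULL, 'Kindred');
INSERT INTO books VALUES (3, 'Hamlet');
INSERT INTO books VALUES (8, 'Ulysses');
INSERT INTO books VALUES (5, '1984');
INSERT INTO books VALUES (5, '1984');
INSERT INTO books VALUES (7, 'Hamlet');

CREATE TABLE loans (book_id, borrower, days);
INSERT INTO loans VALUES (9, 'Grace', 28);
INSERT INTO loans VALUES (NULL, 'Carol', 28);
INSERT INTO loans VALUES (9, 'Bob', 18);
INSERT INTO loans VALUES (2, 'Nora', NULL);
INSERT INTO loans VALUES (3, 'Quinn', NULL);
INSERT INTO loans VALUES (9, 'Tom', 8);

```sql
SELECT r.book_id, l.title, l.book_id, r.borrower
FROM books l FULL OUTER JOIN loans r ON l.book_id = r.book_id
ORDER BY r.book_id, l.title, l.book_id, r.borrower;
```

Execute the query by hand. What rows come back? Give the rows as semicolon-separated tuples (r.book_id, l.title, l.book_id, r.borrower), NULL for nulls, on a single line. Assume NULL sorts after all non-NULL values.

(2, NULL, NULL, Nora); (3, Hamlet, 3, Quinn); (9, NULL, NULL, Bob); (9, NULL, NULL, Grace); (9, NULL, NULL, Tom); (NULL, 1984, 5, NULL); (NULL, 1984, 5, NULL); (NULL, Hamlet, 7, NULL); (NULL, Kindred, NULL, NULL); (NULL, Ulysses, 8, NULL); (NULL, NULL, NULL, Carol)

FULL OUTER JOIN keeps every row from both sides; unmatched rows get NULL for the other side's columns.
Matching on l.book_id = r.book_id. A NULL in a compared column never satisfies the condition.
- book_id=NULL: no r row matches, row kept with r columns NULL.
- book_id=3: 1 matching r row(s), so 1 row(s) emitted.
- book_id=8: no r row matches, row kept with r columns NULL.
- book_id=5: no r row matches, row kept with r columns NULL.
- book_id=5: no r row matches, row kept with r columns NULL.
- book_id=7: no r row matches, row kept with r columns NULL.
- 5 r row(s) had no l match → kept, l columns NULL.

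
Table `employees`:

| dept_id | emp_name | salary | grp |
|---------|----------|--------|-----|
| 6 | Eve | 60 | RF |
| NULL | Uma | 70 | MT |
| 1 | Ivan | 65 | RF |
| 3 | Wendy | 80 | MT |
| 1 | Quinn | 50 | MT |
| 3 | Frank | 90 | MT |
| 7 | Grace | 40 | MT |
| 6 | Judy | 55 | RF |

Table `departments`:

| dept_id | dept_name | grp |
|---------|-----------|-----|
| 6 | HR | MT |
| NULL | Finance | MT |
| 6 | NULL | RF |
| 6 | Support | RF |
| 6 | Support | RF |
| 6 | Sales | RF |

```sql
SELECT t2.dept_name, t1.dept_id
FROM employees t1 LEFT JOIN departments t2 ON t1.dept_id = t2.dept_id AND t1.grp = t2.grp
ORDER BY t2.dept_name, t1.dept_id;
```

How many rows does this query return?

14

LEFT JOIN keeps every row from `employees`; unmatched rows get NULL for `departments`'s columns.
Matching on t1.dept_id = t2.dept_id AND t1.grp = t2.grp. A NULL in a compared column never satisfies the condition.
- t1 row (dept_id=6, grp=RF): matches 4 t2 row(s) → 4 output row(s).
- t1 row (dept_id=NULL, grp=MT): no match → kept, t2 columns NULL.
- t1 row (dept_id=1, grp=RF): no match → kept, t2 columns NULL.
- t1 row (dept_id=3, grp=MT): no match → kept, t2 columns NULL.
- t1 row (dept_id=1, grp=MT): no match → kept, t2 columns NULL.
- t1 row (dept_id=3, grp=MT): no match → kept, t2 columns NULL.
- t1 row (dept_id=7, grp=MT): no match → kept, t2 columns NULL.
- t1 row (dept_id=6, grp=RF): matches 4 t2 row(s) → 4 output row(s).
Total: 8 matched + 6 padded = 14 rows.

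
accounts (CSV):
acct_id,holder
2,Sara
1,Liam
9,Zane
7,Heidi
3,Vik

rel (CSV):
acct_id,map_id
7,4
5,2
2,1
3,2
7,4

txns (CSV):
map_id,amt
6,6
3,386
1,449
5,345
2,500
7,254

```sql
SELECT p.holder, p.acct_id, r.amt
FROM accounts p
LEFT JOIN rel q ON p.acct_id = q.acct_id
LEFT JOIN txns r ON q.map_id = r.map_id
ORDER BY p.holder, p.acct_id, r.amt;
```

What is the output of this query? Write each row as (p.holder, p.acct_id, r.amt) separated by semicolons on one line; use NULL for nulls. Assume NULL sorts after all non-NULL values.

(Heidi, 7, NULL); (Heidi, 7, NULL); (Liam, 1, NULL); (Sara, 2, 449); (Vik, 3, 500); (Zane, 9, NULL)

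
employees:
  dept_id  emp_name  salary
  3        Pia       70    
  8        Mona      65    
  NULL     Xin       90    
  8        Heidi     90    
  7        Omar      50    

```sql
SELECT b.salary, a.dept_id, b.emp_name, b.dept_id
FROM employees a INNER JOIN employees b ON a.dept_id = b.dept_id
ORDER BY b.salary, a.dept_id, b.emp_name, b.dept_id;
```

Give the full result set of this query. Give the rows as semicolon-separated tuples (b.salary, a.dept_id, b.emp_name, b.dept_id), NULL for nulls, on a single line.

(50, 7, Omar, 7); (65, 8, Mona, 8); (65, 8, Mona, 8); (70, 3, Pia, 3); (90, 8, Heidi, 8); (90, 8, Heidi, 8)

INNER JOIN keeps only pairs where the ON condition holds.
Matching on a.dept_id = b.dept_id. A NULL in a compared column never satisfies the condition.
- a row (dept_id=3): matches 1 b row(s) → 1 output row(s).
- a row (dept_id=8): matches 2 b row(s) → 2 output row(s).
- a row (dept_id=NULL): no match → dropped.
- a row (dept_id=8): matches 2 b row(s) → 2 output row(s).
- a row (dept_id=7): matches 1 b row(s) → 1 output row(s).
After projecting and ordering:
b.salary | a.dept_id | b.emp_name | b.dept_id
50 | 7 | Omar | 7
65 | 8 | Mona | 8
65 | 8 | Mona | 8
70 | 3 | Pia | 3
90 | 8 | Heidi | 8
90 | 8 | Heidi | 8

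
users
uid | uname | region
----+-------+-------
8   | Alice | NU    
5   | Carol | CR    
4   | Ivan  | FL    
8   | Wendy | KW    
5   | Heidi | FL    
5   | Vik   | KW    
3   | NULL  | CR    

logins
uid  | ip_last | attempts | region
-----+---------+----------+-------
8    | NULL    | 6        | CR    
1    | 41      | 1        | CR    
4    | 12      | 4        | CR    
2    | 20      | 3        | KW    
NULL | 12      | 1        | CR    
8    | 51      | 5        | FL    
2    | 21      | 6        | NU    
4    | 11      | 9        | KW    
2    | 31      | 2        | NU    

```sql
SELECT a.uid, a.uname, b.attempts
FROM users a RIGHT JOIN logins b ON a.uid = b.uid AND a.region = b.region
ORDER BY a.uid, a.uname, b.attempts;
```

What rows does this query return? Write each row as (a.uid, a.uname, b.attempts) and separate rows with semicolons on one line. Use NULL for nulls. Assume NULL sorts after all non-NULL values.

RIGHT JOIN keeps every row from `logins`; unmatched rows get NULL for `users`'s columns.
Matching on a.uid = b.uid AND a.region = b.region. A NULL in a compared column never satisfies the condition.
- a (uid=8, region=NU) has no partner in b.
- a (uid=5, region=CR) has no partner in b.
- a (uid=4, region=FL) has no partner in b.
- a (uid=8, region=KW) has no partner in b.
- a (uid=5, region=FL) has no partner in b.
- a (uid=5, region=KW) has no partner in b.
- a (uid=3, region=CR) has no partner in b.
- plus 9 unmatched b row(s), each kept with NULL a columns.
After projecting and ordering:
a.uid | a.uname | b.attempts
NULL | NULL | 1
NULL | NULL | 1
NULL | NULL | 2
NULL | NULL | 3
NULL | NULL | 4
NULL | NULL | 5
NULL | NULL | 6
NULL | NULL | 6
NULL | NULL | 9

(NULL, NULL, 1); (NULL, NULL, 1); (NULL, NULL, 2); (NULL, NULL, 3); (NULL, NULL, 4); (NULL, NULL, 5); (NULL, NULL, 6); (NULL, NULL, 6); (NULL, NULL, 9)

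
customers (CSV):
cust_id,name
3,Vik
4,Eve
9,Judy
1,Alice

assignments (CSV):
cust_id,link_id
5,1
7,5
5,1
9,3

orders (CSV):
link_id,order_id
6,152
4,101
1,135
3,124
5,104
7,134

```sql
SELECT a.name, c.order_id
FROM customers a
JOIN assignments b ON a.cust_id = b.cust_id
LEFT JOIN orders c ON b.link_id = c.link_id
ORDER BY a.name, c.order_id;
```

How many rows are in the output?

1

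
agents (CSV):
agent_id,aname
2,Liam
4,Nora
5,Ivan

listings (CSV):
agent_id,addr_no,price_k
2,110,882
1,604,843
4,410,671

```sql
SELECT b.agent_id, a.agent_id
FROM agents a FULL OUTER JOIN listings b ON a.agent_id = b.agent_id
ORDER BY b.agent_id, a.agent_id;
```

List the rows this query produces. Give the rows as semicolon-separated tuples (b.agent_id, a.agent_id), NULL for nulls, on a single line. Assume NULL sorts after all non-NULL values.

(1, NULL); (2, 2); (4, 4); (NULL, 5)

FULL OUTER JOIN keeps every row from both sides; unmatched rows get NULL for the other side's columns.
Matching on a.agent_id = b.agent_id.
- agent_id=2: 1 matching b row(s), so 1 row(s) emitted.
- agent_id=4: 1 matching b row(s), so 1 row(s) emitted.
- agent_id=5: no b row matches, row kept with b columns NULL.
- plus 1 unmatched b row(s), each kept with NULL a columns.
After projecting and ordering:
b.agent_id | a.agent_id
1 | NULL
2 | 2
4 | 4
NULL | 5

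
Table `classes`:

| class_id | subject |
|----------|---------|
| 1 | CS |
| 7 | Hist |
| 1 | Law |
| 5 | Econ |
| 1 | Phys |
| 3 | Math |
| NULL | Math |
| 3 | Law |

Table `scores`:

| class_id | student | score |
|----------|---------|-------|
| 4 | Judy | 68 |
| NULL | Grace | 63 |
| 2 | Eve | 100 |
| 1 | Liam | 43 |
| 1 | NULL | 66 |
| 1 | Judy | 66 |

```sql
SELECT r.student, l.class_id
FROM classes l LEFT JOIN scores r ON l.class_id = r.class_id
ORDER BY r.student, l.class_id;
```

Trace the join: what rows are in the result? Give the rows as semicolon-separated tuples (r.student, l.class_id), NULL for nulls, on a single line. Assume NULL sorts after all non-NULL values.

(Judy, 1); (Judy, 1); (Judy, 1); (Liam, 1); (Liam, 1); (Liam, 1); (NULL, 1); (NULL, 1); (NULL, 1); (NULL, 3); (NULL, 3); (NULL, 5); (NULL, 7); (NULL, NULL)

LEFT JOIN keeps every row from `classes`; unmatched rows get NULL for `scores`'s columns.
Matching on l.class_id = r.class_id. A NULL in a compared column never satisfies the condition.
Matched pairs: 9; unmatched l rows kept: 5.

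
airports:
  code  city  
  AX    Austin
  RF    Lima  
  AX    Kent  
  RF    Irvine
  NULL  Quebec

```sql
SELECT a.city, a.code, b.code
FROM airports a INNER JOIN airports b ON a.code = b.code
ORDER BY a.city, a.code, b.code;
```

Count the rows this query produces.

8

INNER JOIN keeps only pairs where the ON condition holds.
Matching on a.code = b.code. A NULL in a compared column never satisfies the condition.
Matched pairs: 8.
Total: 8 rows.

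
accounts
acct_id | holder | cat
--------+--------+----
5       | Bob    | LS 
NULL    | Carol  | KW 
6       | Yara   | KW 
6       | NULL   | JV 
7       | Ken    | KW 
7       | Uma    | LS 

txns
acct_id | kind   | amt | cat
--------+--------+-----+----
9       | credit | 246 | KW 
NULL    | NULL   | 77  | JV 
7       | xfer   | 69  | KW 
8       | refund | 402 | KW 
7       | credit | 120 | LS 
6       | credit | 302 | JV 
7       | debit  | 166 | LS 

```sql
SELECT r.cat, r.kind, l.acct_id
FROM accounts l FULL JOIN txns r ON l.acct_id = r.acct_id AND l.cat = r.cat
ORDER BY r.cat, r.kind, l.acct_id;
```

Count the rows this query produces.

10

FULL OUTER JOIN keeps every row from both sides; unmatched rows get NULL for the other side's columns.
Matching on l.acct_id = r.acct_id AND l.cat = r.cat. A NULL in a compared column never satisfies the condition.
- l (acct_id=5, cat=LS) has no partner → padded with NULL.
- l (acct_id=NULL, cat=KW) has no partner → padded with NULL.
- l (acct_id=6, cat=KW) has no partner → padded with NULL.
- l (acct_id=6, cat=JV) pairs with 1 row(s) of r.
- l (acct_id=7, cat=KW) pairs with 1 row(s) of r.
- l (acct_id=7, cat=LS) pairs with 2 row(s) of r.
- 3 r row(s) had no l match → kept, l columns NULL.
Total: 4 matched + 6 padded = 10 rows.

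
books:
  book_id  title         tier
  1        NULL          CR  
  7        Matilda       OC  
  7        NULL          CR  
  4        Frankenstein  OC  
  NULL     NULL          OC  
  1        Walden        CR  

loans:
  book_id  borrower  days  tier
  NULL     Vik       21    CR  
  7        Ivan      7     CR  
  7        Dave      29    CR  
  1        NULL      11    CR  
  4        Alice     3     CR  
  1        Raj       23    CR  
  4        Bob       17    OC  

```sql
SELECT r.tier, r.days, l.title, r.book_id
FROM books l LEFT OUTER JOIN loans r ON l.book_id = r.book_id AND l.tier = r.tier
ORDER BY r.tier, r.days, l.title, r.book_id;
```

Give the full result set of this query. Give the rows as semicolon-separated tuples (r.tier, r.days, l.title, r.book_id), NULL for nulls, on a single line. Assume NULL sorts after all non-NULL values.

LEFT JOIN keeps every row from `books`; unmatched rows get NULL for `loans`'s columns.
Matching on l.book_id = r.book_id AND l.tier = r.tier. A NULL in a compared column never satisfies the condition.
- l row (book_id=1, tier=CR): matches 2 r row(s) → 2 output row(s).
- l row (book_id=7, tier=OC): no match → kept, r columns NULL.
- l row (book_id=7, tier=CR): matches 2 r row(s) → 2 output row(s).
- l row (book_id=4, tier=OC): matches 1 r row(s) → 1 output row(s).
- l row (book_id=NULL, tier=OC): no match → kept, r columns NULL.
- l row (book_id=1, tier=CR): matches 2 r row(s) → 2 output row(s).
After projecting and ordering:
r.tier | r.days | l.title | r.book_id
CR | 7 | NULL | 7
CR | 11 | Walden | 1
CR | 11 | NULL | 1
CR | 23 | Walden | 1
CR | 23 | NULL | 1
CR | 29 | NULL | 7
OC | 17 | Frankenstein | 4
NULL | NULL | Matilda | NULL
NULL | NULL | NULL | NULL

(CR, 7, NULL, 7); (CR, 11, Walden, 1); (CR, 11, NULL, 1); (CR, 23, Walden, 1); (CR, 23, NULL, 1); (CR, 29, NULL, 7); (OC, 17, Frankenstein, 4); (NULL, NULL, Matilda, NULL); (NULL, NULL, NULL, NULL)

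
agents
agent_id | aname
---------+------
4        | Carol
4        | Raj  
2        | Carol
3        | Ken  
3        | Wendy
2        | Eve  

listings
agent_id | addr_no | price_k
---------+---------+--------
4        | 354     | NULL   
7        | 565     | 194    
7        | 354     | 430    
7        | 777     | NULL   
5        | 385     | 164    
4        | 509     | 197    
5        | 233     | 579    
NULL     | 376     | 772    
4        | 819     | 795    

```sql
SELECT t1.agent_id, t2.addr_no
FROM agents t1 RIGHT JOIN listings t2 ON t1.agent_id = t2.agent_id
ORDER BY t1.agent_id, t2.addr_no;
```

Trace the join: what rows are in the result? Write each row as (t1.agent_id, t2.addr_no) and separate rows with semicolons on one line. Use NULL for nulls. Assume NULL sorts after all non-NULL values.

(4, 354); (4, 354); (4, 509); (4, 509); (4, 819); (4, 819); (NULL, 233); (NULL, 354); (NULL, 376); (NULL, 385); (NULL, 565); (NULL, 777)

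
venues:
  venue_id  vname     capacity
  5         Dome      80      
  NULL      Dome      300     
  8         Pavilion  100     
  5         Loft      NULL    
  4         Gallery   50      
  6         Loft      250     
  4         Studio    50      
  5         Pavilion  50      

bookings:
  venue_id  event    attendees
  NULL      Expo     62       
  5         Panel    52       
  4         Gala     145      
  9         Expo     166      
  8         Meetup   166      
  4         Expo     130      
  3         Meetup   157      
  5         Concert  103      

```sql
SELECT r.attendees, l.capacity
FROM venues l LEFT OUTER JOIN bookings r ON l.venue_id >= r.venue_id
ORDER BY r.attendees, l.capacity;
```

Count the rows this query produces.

33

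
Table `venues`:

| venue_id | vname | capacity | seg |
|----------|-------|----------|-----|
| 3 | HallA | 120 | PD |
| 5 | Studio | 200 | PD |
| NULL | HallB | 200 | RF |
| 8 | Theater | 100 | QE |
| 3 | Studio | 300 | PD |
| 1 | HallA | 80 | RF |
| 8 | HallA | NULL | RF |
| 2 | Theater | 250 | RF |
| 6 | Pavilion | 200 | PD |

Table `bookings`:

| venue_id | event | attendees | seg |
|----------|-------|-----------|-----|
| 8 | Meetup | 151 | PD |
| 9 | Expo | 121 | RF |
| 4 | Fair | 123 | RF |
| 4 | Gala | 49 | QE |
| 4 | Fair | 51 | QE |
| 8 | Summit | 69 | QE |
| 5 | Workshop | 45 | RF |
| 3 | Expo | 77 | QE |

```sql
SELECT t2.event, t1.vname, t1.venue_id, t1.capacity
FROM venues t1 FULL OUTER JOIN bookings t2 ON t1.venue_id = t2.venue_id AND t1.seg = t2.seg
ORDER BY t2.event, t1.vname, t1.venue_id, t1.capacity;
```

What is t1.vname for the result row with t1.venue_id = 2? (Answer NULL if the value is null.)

Theater

FULL OUTER JOIN keeps every row from both sides; unmatched rows get NULL for the other side's columns.
Matching on t1.venue_id = t2.venue_id AND t1.seg = t2.seg. A NULL in a compared column never satisfies the condition.
Matched pairs: 1; unmatched t1 rows kept: 8; unmatched t2 rows kept: 7.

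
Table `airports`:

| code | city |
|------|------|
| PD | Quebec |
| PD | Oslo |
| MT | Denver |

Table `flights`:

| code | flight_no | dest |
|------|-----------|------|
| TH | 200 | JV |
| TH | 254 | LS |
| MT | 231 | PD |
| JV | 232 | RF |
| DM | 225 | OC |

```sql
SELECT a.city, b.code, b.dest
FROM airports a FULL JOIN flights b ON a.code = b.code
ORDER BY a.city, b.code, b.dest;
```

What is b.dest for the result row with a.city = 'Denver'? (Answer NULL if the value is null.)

FULL OUTER JOIN keeps every row from both sides; unmatched rows get NULL for the other side's columns.
Matching on a.code = b.code.
Matched pairs: 1; unmatched a rows kept: 2; unmatched b rows kept: 4.

PD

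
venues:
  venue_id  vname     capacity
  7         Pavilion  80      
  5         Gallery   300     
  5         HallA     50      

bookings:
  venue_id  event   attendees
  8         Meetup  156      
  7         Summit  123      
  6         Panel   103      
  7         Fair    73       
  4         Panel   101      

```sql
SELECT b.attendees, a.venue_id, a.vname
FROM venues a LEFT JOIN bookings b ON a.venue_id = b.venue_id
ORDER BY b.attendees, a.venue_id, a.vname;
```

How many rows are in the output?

4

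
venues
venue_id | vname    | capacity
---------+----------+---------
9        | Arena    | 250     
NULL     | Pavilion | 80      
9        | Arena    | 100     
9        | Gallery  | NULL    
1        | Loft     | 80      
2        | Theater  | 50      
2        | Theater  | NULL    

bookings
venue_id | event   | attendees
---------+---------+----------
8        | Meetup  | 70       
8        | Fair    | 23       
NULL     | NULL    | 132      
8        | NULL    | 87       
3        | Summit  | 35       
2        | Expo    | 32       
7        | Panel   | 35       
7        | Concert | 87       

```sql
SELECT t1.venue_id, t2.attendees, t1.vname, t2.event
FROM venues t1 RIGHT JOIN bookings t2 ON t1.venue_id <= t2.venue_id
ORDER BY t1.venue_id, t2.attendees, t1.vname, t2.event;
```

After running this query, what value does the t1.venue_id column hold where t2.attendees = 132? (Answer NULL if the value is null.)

RIGHT JOIN keeps every row from `bookings`; unmatched rows get NULL for `venues`'s columns.
Matching on t1.venue_id <= t2.venue_id. A NULL in a compared column never satisfies the condition.
- venue_id=9: no matching t2 row.
- venue_id=NULL: no matching t2 row.
- venue_id=9: no matching t2 row.
- venue_id=9: no matching t2 row.
- venue_id=1: 7 matching t2 row(s), so 7 row(s) emitted.
- venue_id=2: 7 matching t2 row(s), so 7 row(s) emitted.
- venue_id=2: 7 matching t2 row(s), so 7 row(s) emitted.
- 1 t2 row(s) had no t1 match → kept, t1 columns NULL.

NULL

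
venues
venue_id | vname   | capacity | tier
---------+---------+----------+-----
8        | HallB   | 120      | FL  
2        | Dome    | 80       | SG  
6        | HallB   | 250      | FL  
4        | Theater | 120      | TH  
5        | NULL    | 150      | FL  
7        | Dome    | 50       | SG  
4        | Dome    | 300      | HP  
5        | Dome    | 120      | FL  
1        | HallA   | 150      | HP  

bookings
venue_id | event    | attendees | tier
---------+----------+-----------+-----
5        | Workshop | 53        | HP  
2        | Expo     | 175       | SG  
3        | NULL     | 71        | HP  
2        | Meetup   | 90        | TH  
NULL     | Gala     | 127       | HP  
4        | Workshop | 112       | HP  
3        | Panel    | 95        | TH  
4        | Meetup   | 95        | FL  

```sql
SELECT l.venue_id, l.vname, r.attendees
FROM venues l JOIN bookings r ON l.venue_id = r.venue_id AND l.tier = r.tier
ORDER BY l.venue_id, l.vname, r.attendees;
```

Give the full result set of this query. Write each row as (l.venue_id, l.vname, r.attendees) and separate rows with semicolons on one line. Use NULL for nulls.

(2, Dome, 175); (4, Dome, 112)

INNER JOIN keeps only pairs where the ON condition holds.
Matching on l.venue_id = r.venue_id AND l.tier = r.tier. A NULL in a compared column never satisfies the condition.
- l (venue_id=8, tier=FL) has no partner → excluded.
- l (venue_id=2, tier=SG) pairs with 1 row(s) of r.
- l (venue_id=6, tier=FL) has no partner → excluded.
- l (venue_id=4, tier=TH) has no partner → excluded.
- l (venue_id=5, tier=FL) has no partner → excluded.
- l (venue_id=7, tier=SG) has no partner → excluded.
- l (venue_id=4, tier=HP) pairs with 1 row(s) of r.
- l (venue_id=5, tier=FL) has no partner → excluded.
- l (venue_id=1, tier=HP) has no partner → excluded.
After projecting and ordering:
l.venue_id | l.vname | r.attendees
2 | Dome | 175
4 | Dome | 112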